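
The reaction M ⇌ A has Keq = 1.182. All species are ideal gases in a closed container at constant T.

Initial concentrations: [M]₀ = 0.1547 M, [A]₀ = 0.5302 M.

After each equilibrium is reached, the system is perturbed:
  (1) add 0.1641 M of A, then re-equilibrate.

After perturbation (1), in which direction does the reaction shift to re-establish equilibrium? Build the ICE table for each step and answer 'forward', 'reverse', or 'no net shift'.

Q₀ = 3.427 vs Keq = 1.182 ⇒ Q>K, reverse
Step 1:
                  M         A
  init       0.1547    0.5302
  Δ          0.1592   -0.1592
  eq         0.3139     0.371
  solve Keq expr → x = -0.1592; check Q = 1.182
Then add 0.1641 M of A.
Step 2:
                  M         A
  init       0.3139    0.5351
  Δ         0.07521  -0.07521
  eq         0.3891    0.4599
  solve Keq expr → x = -0.07521; check Q = 1.182

Direction: reverse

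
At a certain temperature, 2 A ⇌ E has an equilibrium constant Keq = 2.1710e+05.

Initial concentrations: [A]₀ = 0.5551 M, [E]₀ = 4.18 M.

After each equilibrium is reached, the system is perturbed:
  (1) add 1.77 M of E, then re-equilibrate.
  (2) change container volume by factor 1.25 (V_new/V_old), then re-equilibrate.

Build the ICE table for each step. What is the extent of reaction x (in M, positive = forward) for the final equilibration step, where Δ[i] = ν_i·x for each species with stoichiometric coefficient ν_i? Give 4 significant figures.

x = -2.5275e-04 M

Q₀ = 13.57 vs Keq = 2.1710e+05 ⇒ Q<K, forward
Step 1:
                   A          E
  I           0.5551       4.18
  C          -0.5506     0.2753
  E          0.00453      4.455
  solve Keq expr → x = 0.2753; check Q = 2.1710e+05
Then add 1.77 M of E.
Step 2:
                   A          E
  I          0.00453      6.225
  C       8.2460e-04 -4.1230e-04
  E         0.005355      6.225
  solve Keq expr → x = -4.1230e-04; check Q = 2.1710e+05
Then change container volume by factor 1.25 (V_new/V_old).
Step 3:
                   A          E
  I         0.004284       4.98
  C       5.0551e-04 -2.5275e-04
  E         0.004789       4.98
  solve Keq expr → x = -2.5275e-04; check Q = 2.1710e+05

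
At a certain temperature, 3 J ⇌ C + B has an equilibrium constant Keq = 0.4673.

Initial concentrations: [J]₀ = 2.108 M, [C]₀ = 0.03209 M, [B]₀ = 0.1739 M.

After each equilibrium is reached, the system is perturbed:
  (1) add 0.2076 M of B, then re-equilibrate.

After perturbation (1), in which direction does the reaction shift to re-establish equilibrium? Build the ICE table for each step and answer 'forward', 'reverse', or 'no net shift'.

Q₀ = 5.9574e-04 vs Keq = 0.4673 ⇒ Q<K, forward
Step 1:
                   J          C          B
  init         2.108    0.03209     0.1739
  Δ           -1.272     0.4241     0.4241
  eq          0.8357     0.4562      0.598
  solve Keq expr → x = 0.4241; check Q = 0.4673
Then add 0.2076 M of B.
Step 2:
                   J          C          B
  init        0.8357     0.4562     0.8056
  Δ          0.06442   -0.02147   -0.02147
  eq          0.9002     0.4347     0.7841
  solve Keq expr → x = -0.02147; check Q = 0.4673

Direction: reverse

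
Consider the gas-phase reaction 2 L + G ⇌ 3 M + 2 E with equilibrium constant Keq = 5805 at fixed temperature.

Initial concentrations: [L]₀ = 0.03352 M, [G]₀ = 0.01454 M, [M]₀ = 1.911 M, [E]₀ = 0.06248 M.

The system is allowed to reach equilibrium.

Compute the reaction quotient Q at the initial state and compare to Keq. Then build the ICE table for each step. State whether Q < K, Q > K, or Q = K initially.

Q₀ = 1668 vs Keq = 5805 ⇒ Q<K, forward
Step 1:
                  L         G         M         E
  Initial   0.03352   0.01454     1.911   0.06248
  Change  -0.008761  -0.00438   0.01314  0.008761
  Equil     0.02476   0.01016     1.924   0.07124
  solve Keq expr → x = 0.00438; check Q = 5805

Q₀ = 1668; Q < K (proceeds forward)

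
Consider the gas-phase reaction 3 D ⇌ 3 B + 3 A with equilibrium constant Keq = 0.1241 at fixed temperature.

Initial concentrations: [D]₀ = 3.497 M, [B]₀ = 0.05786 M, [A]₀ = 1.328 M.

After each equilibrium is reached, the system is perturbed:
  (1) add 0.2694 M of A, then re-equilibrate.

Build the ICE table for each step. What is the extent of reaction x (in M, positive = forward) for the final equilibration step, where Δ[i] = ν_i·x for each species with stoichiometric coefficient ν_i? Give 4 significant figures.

x = -0.0188 M

Q₀ = 1.0608e-05 vs Keq = 0.1241 ⇒ Q<K, forward
Step 1:
                   D          B          A
  I            3.497    0.05786      1.328
  C          -0.6562     0.6562     0.6562
  E            2.841     0.7141      1.984
  solve Keq expr → x = 0.2187; check Q = 0.1241
Then add 0.2694 M of A.
Step 2:
                   D          B          A
  I            2.841     0.7141      2.254
  C          0.05641   -0.05641   -0.05641
  E            2.897     0.6577      2.197
  solve Keq expr → x = -0.0188; check Q = 0.1241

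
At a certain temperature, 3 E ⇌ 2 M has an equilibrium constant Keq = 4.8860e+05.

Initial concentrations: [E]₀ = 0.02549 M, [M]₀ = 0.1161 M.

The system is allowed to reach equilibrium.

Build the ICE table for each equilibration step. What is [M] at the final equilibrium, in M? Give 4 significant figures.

[M]_eq = 0.1309 M

Q₀ = 813.9 vs Keq = 4.8860e+05 ⇒ Q<K, forward
Step 1:
                    E           M
  Initial     0.02549      0.1161
  Change     -0.02222     0.01481
  Equil      0.003273      0.1309
  solve Keq expr → x = 0.007406; check Q = 4.8860e+05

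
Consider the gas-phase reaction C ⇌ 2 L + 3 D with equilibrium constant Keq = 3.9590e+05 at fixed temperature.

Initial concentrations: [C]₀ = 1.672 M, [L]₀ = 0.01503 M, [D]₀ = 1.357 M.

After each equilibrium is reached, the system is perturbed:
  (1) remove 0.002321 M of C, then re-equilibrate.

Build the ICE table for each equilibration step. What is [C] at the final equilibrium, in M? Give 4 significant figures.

Q₀ = 3.3761e-04 vs Keq = 3.9590e+05 ⇒ Q<K, forward
Step 1:
                  C         L         D
  init        1.672   0.01503     1.357
  Δ          -1.665      3.33     4.994
  eq       0.007239     3.345     6.351
  solve Keq expr → x = 1.665; check Q = 3.9590e+05
Then remove 0.002321 M of C.
Step 2:
                  C         L         D
  init     0.004918     3.345     6.351
  Δ        0.002278 -0.004556 -0.006834
  eq       0.007196      3.34     6.344
  solve Keq expr → x = -0.002278; check Q = 3.9590e+05

[C]_eq = 0.007196 M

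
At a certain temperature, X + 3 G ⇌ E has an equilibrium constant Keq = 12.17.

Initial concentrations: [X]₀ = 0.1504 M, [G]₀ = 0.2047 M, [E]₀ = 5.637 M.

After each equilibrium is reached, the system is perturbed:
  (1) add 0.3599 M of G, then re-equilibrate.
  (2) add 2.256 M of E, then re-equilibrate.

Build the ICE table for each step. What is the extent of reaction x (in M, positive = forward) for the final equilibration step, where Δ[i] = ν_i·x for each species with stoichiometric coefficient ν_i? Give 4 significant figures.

Q₀ = 4370 vs Keq = 12.17 ⇒ Q>K, reverse
Step 1:
                  X         G         E
  I          0.1504    0.2047     5.637
  C          0.2704    0.8111   -0.2704
  E          0.4208     1.016     5.367
  solve Keq expr → x = -0.2704; check Q = 12.17
Then add 0.3599 M of G.
Step 2:
                  X         G         E
  I          0.4208     1.376     5.367
  C        -0.08975   -0.2692   0.08975
  E           0.331     1.106     5.456
  solve Keq expr → x = 0.08975; check Q = 12.17
Then add 2.256 M of E.
Step 3:
                  X         G         E
  I           0.331     1.106     7.712
  C           0.032     0.096    -0.032
  E           0.363     1.202      7.68
  solve Keq expr → x = -0.032; check Q = 12.17

x = -0.032 M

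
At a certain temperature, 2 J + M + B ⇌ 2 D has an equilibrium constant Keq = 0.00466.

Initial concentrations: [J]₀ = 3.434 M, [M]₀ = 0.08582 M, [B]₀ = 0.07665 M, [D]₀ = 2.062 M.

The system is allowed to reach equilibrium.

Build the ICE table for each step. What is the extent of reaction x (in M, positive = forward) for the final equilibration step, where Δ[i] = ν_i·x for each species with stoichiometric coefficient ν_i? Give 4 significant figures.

Q₀ = 54.81 vs Keq = 0.00466 ⇒ Q>K, reverse
Step 1:
                    J           M           B           D
  Initial       3.434     0.08582     0.07665       2.062
  Change        1.729      0.8644      0.8644      -1.729
  Equil         5.163      0.9502       0.941      0.3333
  solve Keq expr → x = -0.8644; check Q = 0.00466

x = -0.8644 M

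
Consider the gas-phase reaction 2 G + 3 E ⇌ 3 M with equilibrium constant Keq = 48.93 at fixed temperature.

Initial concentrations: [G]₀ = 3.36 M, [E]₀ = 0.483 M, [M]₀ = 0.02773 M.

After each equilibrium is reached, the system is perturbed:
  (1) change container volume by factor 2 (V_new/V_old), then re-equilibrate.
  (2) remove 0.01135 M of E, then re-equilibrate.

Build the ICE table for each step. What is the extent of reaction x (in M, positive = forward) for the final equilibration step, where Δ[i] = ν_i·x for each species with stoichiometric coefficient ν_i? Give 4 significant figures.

Q₀ = 1.6762e-05 vs Keq = 48.93 ⇒ Q<K, forward
Step 1:
                    G           E           M
  init           3.36       0.483     0.02773
  Δ            -0.283     -0.4245      0.4245
  eq            3.077     0.05845      0.4523
  solve Keq expr → x = 0.1415; check Q = 48.93
Then change container volume by factor 2 (V_new/V_old).
Step 2:
                    G           E           M
  init          1.538     0.02923      0.2261
  Δ          0.009399      0.0141     -0.0141
  eq            1.548     0.04332       0.212
  solve Keq expr → x = -0.0047; check Q = 48.93
Then remove 0.01135 M of E.
Step 3:
                    G           E           M
  init          1.548     0.03197       0.212
  Δ          0.006222    0.009333   -0.009333
  eq            1.554     0.04131      0.2027
  solve Keq expr → x = -0.003111; check Q = 48.93

x = -0.003111 M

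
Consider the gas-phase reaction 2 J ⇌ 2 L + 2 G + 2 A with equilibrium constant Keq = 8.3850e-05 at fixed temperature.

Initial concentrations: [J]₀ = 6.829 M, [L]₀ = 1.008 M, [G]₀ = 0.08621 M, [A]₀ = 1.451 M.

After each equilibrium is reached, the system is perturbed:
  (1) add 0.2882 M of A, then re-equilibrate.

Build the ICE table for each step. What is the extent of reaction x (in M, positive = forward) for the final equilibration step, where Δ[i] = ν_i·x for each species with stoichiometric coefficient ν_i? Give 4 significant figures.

x = -0.003657 M

Q₀ = 3.4092e-04 vs Keq = 8.3850e-05 ⇒ Q>K, reverse
Step 1:
                   J          L          G          A
  init         6.829      1.008    0.08621      1.451
  Δ          0.04015   -0.04015   -0.04015   -0.04015
  eq           6.869     0.9679    0.04606      1.411
  solve Keq expr → x = -0.02007; check Q = 8.3850e-05
Then add 0.2882 M of A.
Step 2:
                   J          L          G          A
  init         6.869     0.9679    0.04606      1.699
  Δ         0.007314  -0.007314  -0.007314  -0.007314
  eq           6.876     0.9605    0.03875      1.692
  solve Keq expr → x = -0.003657; check Q = 8.3850e-05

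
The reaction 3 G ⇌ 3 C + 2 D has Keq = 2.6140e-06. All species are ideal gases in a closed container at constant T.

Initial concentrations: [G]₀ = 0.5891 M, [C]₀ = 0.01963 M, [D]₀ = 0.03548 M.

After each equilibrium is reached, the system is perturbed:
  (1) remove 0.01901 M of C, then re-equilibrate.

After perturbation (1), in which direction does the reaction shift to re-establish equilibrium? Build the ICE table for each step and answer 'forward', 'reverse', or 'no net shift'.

Direction: forward

Q₀ = 4.6576e-08 vs Keq = 2.6140e-06 ⇒ Q<K, forward
Step 1:
                   G          C          D
  Initial     0.5891    0.01963    0.03548
  Change     -0.0322     0.0322    0.02147
  Equil       0.5569    0.05183    0.05695
  solve Keq expr → x = 0.01073; check Q = 2.6140e-06
Then remove 0.01901 M of C.
Step 2:
                   G          C          D
  Initial     0.5569    0.03282    0.05695
  Change    -0.01317    0.01317    0.00878
  Equil       0.5437    0.04599    0.06573
  solve Keq expr → x = 0.00439; check Q = 2.6140e-06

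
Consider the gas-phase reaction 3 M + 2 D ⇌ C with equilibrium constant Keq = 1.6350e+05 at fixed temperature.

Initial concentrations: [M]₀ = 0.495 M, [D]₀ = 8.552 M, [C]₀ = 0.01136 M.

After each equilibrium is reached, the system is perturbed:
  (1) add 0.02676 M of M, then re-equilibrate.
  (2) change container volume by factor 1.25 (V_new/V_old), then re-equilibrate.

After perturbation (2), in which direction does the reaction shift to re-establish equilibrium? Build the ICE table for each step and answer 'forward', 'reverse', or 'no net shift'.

Direction: reverse

Q₀ = 0.001281 vs Keq = 1.6350e+05 ⇒ Q<K, forward
Step 1:
                   M          D          C
  Initial      0.495      8.552    0.01136
  Change     -0.4925    -0.3283     0.1642
  Equil     0.002513      8.224     0.1755
  solve Keq expr → x = 0.1642; check Q = 1.6350e+05
Then add 0.02676 M of M.
Step 2:
                   M          D          C
  Initial    0.02927      8.224     0.1755
  Change    -0.02671   -0.01781   0.008905
  Equil     0.002559      8.206     0.1844
  solve Keq expr → x = 0.008905; check Q = 1.6350e+05
Then change container volume by factor 1.25 (V_new/V_old).
Step 3:
                   M          D          C
  Initial   0.002047      6.565     0.1475
  Change  7.0771e-04 4.7181e-04 -2.3590e-04
  Equil     0.002755      6.565     0.1473
  solve Keq expr → x = -2.3590e-04; check Q = 1.6350e+05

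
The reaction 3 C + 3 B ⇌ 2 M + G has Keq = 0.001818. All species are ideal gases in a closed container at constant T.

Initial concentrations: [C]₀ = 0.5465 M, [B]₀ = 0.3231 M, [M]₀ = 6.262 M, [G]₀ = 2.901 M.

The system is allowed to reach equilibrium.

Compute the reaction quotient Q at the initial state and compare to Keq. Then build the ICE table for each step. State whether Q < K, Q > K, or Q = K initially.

Q₀ = 2.0663e+04; Q > K (proceeds reverse)

Q₀ = 2.0663e+04 vs Keq = 0.001818 ⇒ Q>K, reverse
Step 1:
                  C         B         M         G
  Initial    0.5465    0.3231     6.262     2.901
  Change        4.2       4.2      -2.8      -1.4
  Equil       4.747     4.523     3.462     1.501
  solve Keq expr → x = -1.4; check Q = 0.001818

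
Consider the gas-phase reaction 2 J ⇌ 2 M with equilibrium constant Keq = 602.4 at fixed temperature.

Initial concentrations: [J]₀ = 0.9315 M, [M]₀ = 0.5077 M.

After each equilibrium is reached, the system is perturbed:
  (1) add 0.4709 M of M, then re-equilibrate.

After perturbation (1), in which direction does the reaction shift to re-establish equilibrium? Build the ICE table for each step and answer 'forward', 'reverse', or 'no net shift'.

Q₀ = 0.2971 vs Keq = 602.4 ⇒ Q<K, forward
Step 1:
                  J         M
  Initial    0.9315    0.5077
  Change    -0.8752    0.8752
  Equil     0.05634     1.383
  solve Keq expr → x = 0.4376; check Q = 602.4
Then add 0.4709 M of M.
Step 2:
                  J         M
  Initial   0.05634     1.854
  Change    0.01843  -0.01843
  Equil     0.07478     1.835
  solve Keq expr → x = -0.009217; check Q = 602.4

Direction: reverse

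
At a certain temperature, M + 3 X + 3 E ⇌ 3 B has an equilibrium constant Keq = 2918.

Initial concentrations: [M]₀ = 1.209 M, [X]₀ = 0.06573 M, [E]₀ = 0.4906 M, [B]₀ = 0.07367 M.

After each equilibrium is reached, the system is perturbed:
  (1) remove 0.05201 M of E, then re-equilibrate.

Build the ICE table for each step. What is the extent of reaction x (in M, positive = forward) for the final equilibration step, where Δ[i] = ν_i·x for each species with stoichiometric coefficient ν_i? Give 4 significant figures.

Q₀ = 9.862 vs Keq = 2918 ⇒ Q<K, forward
Step 1:
                  M         X         E         B
  I           1.209   0.06573    0.4906   0.07367
  C        -0.01589  -0.04766  -0.04766   0.04766
  E           1.193   0.01807    0.4429    0.1213
  solve Keq expr → x = 0.01589; check Q = 2918
Then remove 0.05201 M of E.
Step 2:
                  M         X         E         B
  I           1.193   0.01807    0.3909    0.1213
  C       6.5591e-04  0.001968  0.001968 -0.001968
  E           1.194   0.02004    0.3929    0.1194
  solve Keq expr → x = -6.5591e-04; check Q = 2918

x = -6.5591e-04 M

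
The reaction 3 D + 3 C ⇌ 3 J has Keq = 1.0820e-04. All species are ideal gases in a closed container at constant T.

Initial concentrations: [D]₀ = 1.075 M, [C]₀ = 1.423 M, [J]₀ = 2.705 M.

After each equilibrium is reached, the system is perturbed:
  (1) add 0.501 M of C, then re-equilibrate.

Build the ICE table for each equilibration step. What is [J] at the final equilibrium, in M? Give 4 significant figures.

[J]_eq = 0.6078 M

Q₀ = 5.529 vs Keq = 1.0820e-04 ⇒ Q>K, reverse
Step 1:
                  D         C         J
  init        1.075     1.423     2.705
  Δ           2.154     2.154    -2.154
  eq          3.229     3.577    0.5505
  solve Keq expr → x = -0.7182; check Q = 1.0820e-04
Then add 0.501 M of C.
Step 2:
                  D         C         J
  init        3.229     4.078    0.5505
  Δ         -0.0573   -0.0573    0.0573
  eq          3.172     4.021    0.6078
  solve Keq expr → x = 0.0191; check Q = 1.0820e-04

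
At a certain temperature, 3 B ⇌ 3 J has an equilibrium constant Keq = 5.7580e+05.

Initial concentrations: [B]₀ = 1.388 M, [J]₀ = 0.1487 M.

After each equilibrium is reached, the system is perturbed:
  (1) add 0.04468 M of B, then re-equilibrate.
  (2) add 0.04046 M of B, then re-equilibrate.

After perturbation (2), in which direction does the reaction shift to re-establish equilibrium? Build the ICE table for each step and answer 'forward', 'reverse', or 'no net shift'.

Q₀ = 0.00123 vs Keq = 5.7580e+05 ⇒ Q<K, forward
Step 1:
                    B           J
  Initial       1.388      0.1487
  Change        -1.37        1.37
  Equil       0.01825       1.518
  solve Keq expr → x = 0.4566; check Q = 5.7580e+05
Then add 0.04468 M of B.
Step 2:
                    B           J
  Initial     0.06293       1.518
  Change     -0.04415     0.04415
  Equil       0.01878       1.563
  solve Keq expr → x = 0.01472; check Q = 5.7580e+05
Then add 0.04046 M of B.
Step 3:
                    B           J
  Initial     0.05924       1.563
  Change     -0.03998     0.03998
  Equil       0.01926       1.603
  solve Keq expr → x = 0.01333; check Q = 5.7580e+05

Direction: forward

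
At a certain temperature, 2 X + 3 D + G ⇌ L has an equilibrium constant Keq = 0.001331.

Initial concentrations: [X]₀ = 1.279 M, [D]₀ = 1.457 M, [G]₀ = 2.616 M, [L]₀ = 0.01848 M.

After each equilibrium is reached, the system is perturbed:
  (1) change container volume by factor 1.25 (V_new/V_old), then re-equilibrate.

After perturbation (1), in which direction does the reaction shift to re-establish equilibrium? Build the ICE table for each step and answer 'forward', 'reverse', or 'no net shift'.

Direction: reverse

Q₀ = 0.001396 vs Keq = 0.001331 ⇒ Q>K, reverse
Step 1:
                   X          D          G          L
  init         1.279      1.457      2.616    0.01848
  Δ         0.001474    0.00221 7.3676e-04 -7.3676e-04
  eq            1.28      1.459      2.617    0.01774
  solve Keq expr → x = -7.3676e-04; check Q = 0.001331
Then change container volume by factor 1.25 (V_new/V_old).
Step 2:
                   X          D          G          L
  init         1.024      1.167      2.093    0.01419
  Δ          0.01803    0.02704   0.009013  -0.009013
  eq           1.042      1.194      2.102   0.005181
  solve Keq expr → x = -0.009013; check Q = 0.001331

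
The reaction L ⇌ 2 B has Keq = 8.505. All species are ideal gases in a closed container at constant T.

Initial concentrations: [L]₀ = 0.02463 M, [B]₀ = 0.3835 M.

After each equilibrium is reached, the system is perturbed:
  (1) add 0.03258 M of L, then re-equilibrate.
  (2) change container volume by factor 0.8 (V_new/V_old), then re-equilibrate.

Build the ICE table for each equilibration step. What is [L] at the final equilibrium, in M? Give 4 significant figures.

[L]_eq = 0.0357 M

Q₀ = 5.971 vs Keq = 8.505 ⇒ Q<K, forward
Step 1:
                   L          B
  I          0.02463     0.3835
  C        -0.006201     0.0124
  E          0.01843     0.3959
  solve Keq expr → x = 0.006201; check Q = 8.505
Then add 0.03258 M of L.
Step 2:
                   L          B
  I          0.05101     0.3959
  C         -0.02717    0.05435
  E          0.02384     0.4502
  solve Keq expr → x = 0.02717; check Q = 8.505
Then change container volume by factor 0.8 (V_new/V_old).
Step 3:
                   L          B
  I          0.02979     0.5628
  C         0.005903   -0.01181
  E           0.0357      0.551
  solve Keq expr → x = -0.005903; check Q = 8.505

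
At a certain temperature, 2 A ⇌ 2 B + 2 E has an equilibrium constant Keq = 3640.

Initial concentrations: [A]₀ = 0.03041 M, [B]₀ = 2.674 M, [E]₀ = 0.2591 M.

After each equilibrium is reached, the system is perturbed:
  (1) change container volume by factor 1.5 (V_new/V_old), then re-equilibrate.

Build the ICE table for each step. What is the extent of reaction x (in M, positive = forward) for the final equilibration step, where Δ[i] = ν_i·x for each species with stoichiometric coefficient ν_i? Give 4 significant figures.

x = 0.00133 M

Q₀ = 519.1 vs Keq = 3640 ⇒ Q<K, forward
Step 1:
                    A           B           E
  init        0.03041       2.674      0.2591
  Δ          -0.01804     0.01804     0.01804
  eq          0.01237       2.692      0.2771
  solve Keq expr → x = 0.009022; check Q = 3640
Then change container volume by factor 1.5 (V_new/V_old).
Step 2:
                    A           B           E
  init       0.008244       1.795      0.1848
  Δ         -0.002661    0.002661    0.002661
  eq         0.005584       1.797      0.1874
  solve Keq expr → x = 0.00133; check Q = 3640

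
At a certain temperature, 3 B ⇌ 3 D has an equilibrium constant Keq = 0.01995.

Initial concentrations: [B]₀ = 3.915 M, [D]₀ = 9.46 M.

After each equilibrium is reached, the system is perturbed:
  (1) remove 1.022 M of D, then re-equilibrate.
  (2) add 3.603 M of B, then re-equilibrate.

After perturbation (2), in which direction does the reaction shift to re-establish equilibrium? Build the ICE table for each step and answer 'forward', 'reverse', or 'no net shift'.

Q₀ = 14.11 vs Keq = 0.01995 ⇒ Q>K, reverse
Step 1:
                    B           D
  Initial       3.915        9.46
  Change        6.606      -6.606
  Equil         10.52       2.854
  solve Keq expr → x = -2.202; check Q = 0.01995
Then remove 1.022 M of D.
Step 2:
                    B           D
  Initial       10.52       1.832
  Change       -0.804       0.804
  Equil         9.717       2.636
  solve Keq expr → x = 0.268; check Q = 0.01995
Then add 3.603 M of B.
Step 3:
                    B           D
  Initial       13.32       2.636
  Change      -0.7687      0.7687
  Equil         12.55       3.404
  solve Keq expr → x = 0.2562; check Q = 0.01995

Direction: forward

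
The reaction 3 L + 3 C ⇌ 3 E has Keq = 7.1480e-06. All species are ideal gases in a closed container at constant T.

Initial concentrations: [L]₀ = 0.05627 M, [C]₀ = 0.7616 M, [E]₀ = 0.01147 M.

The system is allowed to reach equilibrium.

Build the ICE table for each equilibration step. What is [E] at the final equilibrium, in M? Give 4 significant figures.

Q₀ = 0.01917 vs Keq = 7.1480e-06 ⇒ Q>K, reverse
Step 1:
                  L         C         E
  init      0.05627    0.7616   0.01147
  Δ         0.01048   0.01048  -0.01048
  eq        0.06675    0.7721 9.9271e-04
  solve Keq expr → x = -0.003492; check Q = 7.1480e-06

[E]_eq = 9.9271e-04 M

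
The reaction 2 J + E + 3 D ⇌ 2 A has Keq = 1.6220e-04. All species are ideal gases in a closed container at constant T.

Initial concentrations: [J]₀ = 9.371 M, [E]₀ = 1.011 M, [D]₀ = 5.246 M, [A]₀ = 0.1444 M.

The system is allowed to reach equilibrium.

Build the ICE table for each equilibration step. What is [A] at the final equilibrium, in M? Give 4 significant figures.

Q₀ = 1.6268e-06 vs Keq = 1.6220e-04 ⇒ Q<K, forward
Step 1:
                    J           E           D           A
  init          9.371       1.011       5.246      0.1444
  Δ           -0.6597     -0.3298     -0.9895      0.6597
  eq            8.711      0.6812       4.256      0.8041
  solve Keq expr → x = 0.3298; check Q = 1.6220e-04

[A]_eq = 0.8041 M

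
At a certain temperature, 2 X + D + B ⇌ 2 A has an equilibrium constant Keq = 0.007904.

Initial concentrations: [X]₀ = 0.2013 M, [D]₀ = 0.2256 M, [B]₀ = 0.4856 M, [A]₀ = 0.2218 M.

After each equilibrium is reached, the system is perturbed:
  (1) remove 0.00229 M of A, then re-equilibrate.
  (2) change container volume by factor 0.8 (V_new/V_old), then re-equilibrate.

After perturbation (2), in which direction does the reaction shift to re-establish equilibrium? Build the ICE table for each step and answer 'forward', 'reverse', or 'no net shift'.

Direction: forward

Q₀ = 11.08 vs Keq = 0.007904 ⇒ Q>K, reverse
Step 1:
                  X         D         B         A
  init       0.2013    0.2256    0.4856    0.2218
  Δ          0.2059    0.1029    0.1029   -0.2059
  eq         0.4072    0.3285    0.5885   0.01592
  solve Keq expr → x = -0.1029; check Q = 0.007904
Then remove 0.00229 M of A.
Step 2:
                  X         D         B         A
  init       0.4072    0.3285    0.5885   0.01363
  Δ       -0.002165 -0.001082 -0.001082  0.002165
  eq          0.405    0.3275    0.5875   0.01579
  solve Keq expr → x = 0.001082; check Q = 0.007904
Then change container volume by factor 0.8 (V_new/V_old).
Step 3:
                  X         D         B         A
  init       0.5063    0.4093    0.7343   0.01974
  Δ       -0.004604 -0.002302 -0.002302  0.004604
  eq         0.5017     0.407     0.732   0.02435
  solve Keq expr → x = 0.002302; check Q = 0.007904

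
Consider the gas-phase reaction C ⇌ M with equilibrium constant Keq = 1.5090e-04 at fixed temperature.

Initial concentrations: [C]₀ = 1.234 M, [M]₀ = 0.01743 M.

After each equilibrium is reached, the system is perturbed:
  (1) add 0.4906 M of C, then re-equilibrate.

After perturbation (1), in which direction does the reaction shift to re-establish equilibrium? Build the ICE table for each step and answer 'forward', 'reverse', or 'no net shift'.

Direction: forward

Q₀ = 0.01412 vs Keq = 1.5090e-04 ⇒ Q>K, reverse
Step 1:
                    C           M
  Initial       1.234     0.01743
  Change      0.01724    -0.01724
  Equil         1.251  1.8881e-04
  solve Keq expr → x = -0.01724; check Q = 1.5090e-04
Then add 0.4906 M of C.
Step 2:
                    C           M
  Initial       1.742  1.8881e-04
  Change  -7.4020e-05  7.4020e-05
  Equil         1.742  2.6283e-04
  solve Keq expr → x = 7.4020e-05; check Q = 1.5090e-04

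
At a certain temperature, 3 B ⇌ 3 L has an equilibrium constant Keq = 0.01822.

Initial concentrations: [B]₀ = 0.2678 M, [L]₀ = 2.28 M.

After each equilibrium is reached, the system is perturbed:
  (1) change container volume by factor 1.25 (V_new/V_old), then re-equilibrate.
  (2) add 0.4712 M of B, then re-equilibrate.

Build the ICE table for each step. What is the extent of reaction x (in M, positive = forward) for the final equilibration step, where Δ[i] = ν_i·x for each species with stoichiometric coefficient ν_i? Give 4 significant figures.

Q₀ = 617.1 vs Keq = 0.01822 ⇒ Q>K, reverse
Step 1:
                  B         L
  I          0.2678      2.28
  C           1.749    -1.749
  E           2.017    0.5308
  solve Keq expr → x = -0.5831; check Q = 0.01822
Then change container volume by factor 1.25 (V_new/V_old).
Step 2:
                  B         L
  I           1.614    0.4246
  C               0         0
  E           1.614    0.4246
  solve Keq expr → x = 0; check Q = 0.01822
Then add 0.4712 M of B.
Step 3:
                  B         L
  I           2.085    0.4246
  C        -0.09816   0.09816
  E           1.987    0.5228
  solve Keq expr → x = 0.03272; check Q = 0.01822

x = 0.03272 M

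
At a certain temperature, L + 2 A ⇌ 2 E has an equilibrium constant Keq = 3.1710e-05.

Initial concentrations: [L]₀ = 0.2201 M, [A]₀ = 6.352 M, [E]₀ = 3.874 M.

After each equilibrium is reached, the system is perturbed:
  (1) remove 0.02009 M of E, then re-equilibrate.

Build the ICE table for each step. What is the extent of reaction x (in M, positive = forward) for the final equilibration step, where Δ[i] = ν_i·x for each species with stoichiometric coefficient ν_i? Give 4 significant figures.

x = 0.009867 M

Q₀ = 1.69 vs Keq = 3.1710e-05 ⇒ Q>K, reverse
Step 1:
                   L          A          E
  Initial     0.2201      6.352      3.874
  Change       1.895      3.791     -3.791
  Equil        2.116      10.14    0.08308
  solve Keq expr → x = -1.895; check Q = 3.1710e-05
Then remove 0.02009 M of E.
Step 2:
                   L          A          E
  Initial      2.116      10.14    0.06299
  Change   -0.009867   -0.01973    0.01973
  Equil        2.106      10.12    0.08272
  solve Keq expr → x = 0.009867; check Q = 3.1710e-05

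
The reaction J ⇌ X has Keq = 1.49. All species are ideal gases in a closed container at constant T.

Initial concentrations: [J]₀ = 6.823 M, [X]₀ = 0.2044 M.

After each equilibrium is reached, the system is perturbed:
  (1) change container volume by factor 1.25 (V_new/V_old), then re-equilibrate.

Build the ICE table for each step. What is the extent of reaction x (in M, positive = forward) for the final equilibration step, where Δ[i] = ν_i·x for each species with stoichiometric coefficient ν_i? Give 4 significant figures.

x = 0 M

Q₀ = 0.02996 vs Keq = 1.49 ⇒ Q<K, forward
Step 1:
                    J           X
  Initial       6.823      0.2044
  Change       -4.001       4.001
  Equil         2.822       4.205
  solve Keq expr → x = 4.001; check Q = 1.49
Then change container volume by factor 1.25 (V_new/V_old).
Step 2:
                    J           X
  Initial       2.258       3.364
  Change            0           0
  Equil         2.258       3.364
  solve Keq expr → x = 0; check Q = 1.49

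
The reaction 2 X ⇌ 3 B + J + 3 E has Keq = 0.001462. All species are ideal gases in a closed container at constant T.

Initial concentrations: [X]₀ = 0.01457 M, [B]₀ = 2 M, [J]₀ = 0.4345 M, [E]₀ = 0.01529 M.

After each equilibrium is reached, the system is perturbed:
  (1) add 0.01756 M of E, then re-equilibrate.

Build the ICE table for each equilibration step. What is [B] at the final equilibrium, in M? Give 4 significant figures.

[B]_eq = 1.975 M

Q₀ = 0.05853 vs Keq = 0.001462 ⇒ Q>K, reverse
Step 1:
                  X         B         J         E
  I         0.01457         2    0.4345   0.01529
  C        0.006371 -0.009556 -0.003185 -0.009556
  E         0.02094      1.99    0.4313  0.005734
  solve Keq expr → x = -0.003185; check Q = 0.001462
Then add 0.01756 M of E.
Step 2:
                  X         B         J         E
  I         0.02094      1.99    0.4313   0.02329
  C         0.01046  -0.01569  -0.00523  -0.01569
  E          0.0314     1.975    0.4261  0.007602
  solve Keq expr → x = -0.00523; check Q = 0.001462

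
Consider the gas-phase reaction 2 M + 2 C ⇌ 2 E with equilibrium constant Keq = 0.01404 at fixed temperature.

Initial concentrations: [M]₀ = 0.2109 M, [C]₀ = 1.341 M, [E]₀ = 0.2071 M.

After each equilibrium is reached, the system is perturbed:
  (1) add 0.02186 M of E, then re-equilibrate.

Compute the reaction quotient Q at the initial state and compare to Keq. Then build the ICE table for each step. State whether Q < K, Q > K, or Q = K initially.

Q₀ = 0.5362 vs Keq = 0.01404 ⇒ Q>K, reverse
Step 1:
                    M           C           E
  init         0.2109       1.341      0.2071
  Δ            0.1445      0.1445     -0.1445
  eq           0.3554       1.486     0.06256
  solve Keq expr → x = -0.07227; check Q = 0.01404
Then add 0.02186 M of E.
Step 2:
                    M           C           E
  init         0.3554       1.486     0.08442
  Δ           0.01791     0.01791    -0.01791
  eq           0.3733       1.503     0.06651
  solve Keq expr → x = -0.008957; check Q = 0.01404

Q₀ = 0.5362; Q > K (proceeds reverse)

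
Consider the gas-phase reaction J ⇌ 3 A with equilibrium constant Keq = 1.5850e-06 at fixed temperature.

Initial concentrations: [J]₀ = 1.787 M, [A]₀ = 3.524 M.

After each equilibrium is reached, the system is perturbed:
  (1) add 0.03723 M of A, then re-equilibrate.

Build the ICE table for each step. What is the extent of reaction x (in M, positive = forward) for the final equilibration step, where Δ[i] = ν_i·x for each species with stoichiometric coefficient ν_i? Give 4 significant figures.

x = -0.0124 M

Q₀ = 24.49 vs Keq = 1.5850e-06 ⇒ Q>K, reverse
Step 1:
                    J           A
  Initial       1.787       3.524
  Change        1.169      -3.507
  Equil         2.956     0.01673
  solve Keq expr → x = -1.169; check Q = 1.5850e-06
Then add 0.03723 M of A.
Step 2:
                    J           A
  Initial       2.956     0.05396
  Change       0.0124    -0.03721
  Equil         2.968     0.01676
  solve Keq expr → x = -0.0124; check Q = 1.5850e-06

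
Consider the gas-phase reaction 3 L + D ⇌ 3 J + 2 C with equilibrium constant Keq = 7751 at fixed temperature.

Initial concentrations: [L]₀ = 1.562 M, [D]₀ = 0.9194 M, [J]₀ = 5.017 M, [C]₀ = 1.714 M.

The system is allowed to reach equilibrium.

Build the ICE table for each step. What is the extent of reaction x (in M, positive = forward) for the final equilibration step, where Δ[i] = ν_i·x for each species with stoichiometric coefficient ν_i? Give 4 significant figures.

x = 0.3121 M

Q₀ = 105.9 vs Keq = 7751 ⇒ Q<K, forward
Step 1:
                   L          D          J          C
  Initial      1.562     0.9194      5.017      1.714
  Change     -0.9362    -0.3121     0.9362     0.6242
  Equil       0.6258     0.6073      5.953      2.338
  solve Keq expr → x = 0.3121; check Q = 7751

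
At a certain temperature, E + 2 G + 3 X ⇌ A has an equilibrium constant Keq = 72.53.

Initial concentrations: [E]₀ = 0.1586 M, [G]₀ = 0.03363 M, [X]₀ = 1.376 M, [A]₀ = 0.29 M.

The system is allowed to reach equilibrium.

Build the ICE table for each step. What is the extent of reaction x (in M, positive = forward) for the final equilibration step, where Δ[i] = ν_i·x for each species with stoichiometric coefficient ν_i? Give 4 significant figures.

Q₀ = 620.6 vs Keq = 72.53 ⇒ Q>K, reverse
Step 1:
                  E         G         X         A
  I          0.1586   0.03363     1.376      0.29
  C         0.02389   0.04778   0.07166  -0.02389
  E          0.1825   0.08141     1.448    0.2661
  solve Keq expr → x = -0.02389; check Q = 72.53

x = -0.02389 M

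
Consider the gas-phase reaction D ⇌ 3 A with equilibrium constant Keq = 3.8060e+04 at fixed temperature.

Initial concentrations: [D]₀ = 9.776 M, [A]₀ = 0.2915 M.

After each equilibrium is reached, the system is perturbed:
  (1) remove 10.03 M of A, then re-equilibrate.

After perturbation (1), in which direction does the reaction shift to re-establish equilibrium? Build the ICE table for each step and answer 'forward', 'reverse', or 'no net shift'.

Q₀ = 0.002534 vs Keq = 3.8060e+04 ⇒ Q<K, forward
Step 1:
                    D           A
  init          9.776      0.2915
  Δ            -9.205       27.61
  eq            0.571       27.91
  solve Keq expr → x = 9.205; check Q = 3.8060e+04
Then remove 10.03 M of A.
Step 2:
                    D           A
  init          0.571       17.88
  Δ           -0.3895       1.169
  eq           0.1815       19.05
  solve Keq expr → x = 0.3895; check Q = 3.8060e+04

Direction: forward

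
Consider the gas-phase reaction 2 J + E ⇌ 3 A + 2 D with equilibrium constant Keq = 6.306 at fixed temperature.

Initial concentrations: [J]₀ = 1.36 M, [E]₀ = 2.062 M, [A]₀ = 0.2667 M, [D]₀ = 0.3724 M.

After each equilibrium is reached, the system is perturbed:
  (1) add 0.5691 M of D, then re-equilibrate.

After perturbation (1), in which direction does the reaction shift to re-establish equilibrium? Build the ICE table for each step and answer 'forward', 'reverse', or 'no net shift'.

Q₀ = 6.8980e-04 vs Keq = 6.306 ⇒ Q<K, forward
Step 1:
                    J           E           A           D
  I              1.36       2.062      0.2667      0.3724
  C           -0.7678     -0.3839       1.152      0.7678
  E            0.5922       1.678       1.418        1.14
  solve Keq expr → x = 0.3839; check Q = 6.306
Then add 0.5691 M of D.
Step 2:
                    J           E           A           D
  I            0.5922       1.678       1.418       1.709
  C            0.1016     0.05078     -0.1523     -0.1016
  E            0.6937       1.729       1.266       1.608
  solve Keq expr → x = -0.05078; check Q = 6.306

Direction: reverse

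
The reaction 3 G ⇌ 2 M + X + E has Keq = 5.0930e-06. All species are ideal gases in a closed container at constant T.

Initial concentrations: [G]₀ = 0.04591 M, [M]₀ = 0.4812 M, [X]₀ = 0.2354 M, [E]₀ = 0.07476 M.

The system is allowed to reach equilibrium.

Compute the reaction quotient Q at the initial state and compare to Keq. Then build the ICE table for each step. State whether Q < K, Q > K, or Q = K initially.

Q₀ = 42.11 vs Keq = 5.0930e-06 ⇒ Q>K, reverse
Step 1:
                    G           M           X           E
  I           0.04591      0.4812      0.2354     0.07476
  C            0.2243     -0.1495    -0.07475    -0.07475
  E            0.2702      0.3317      0.1606  5.6828e-06
  solve Keq expr → x = -0.07475; check Q = 5.0930e-06

Q₀ = 42.11; Q > K (proceeds reverse)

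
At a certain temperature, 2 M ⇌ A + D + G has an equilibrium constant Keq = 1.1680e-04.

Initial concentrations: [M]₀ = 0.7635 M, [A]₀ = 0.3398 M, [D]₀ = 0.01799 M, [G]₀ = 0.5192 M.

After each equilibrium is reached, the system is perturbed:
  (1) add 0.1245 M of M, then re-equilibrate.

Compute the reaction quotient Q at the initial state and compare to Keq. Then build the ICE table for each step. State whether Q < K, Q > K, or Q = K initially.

Q₀ = 0.005445; Q > K (proceeds reverse)

Q₀ = 0.005445 vs Keq = 1.1680e-04 ⇒ Q>K, reverse
Step 1:
                    M           A           D           G
  Initial      0.7635      0.3398     0.01799      0.5192
  Change      0.03506    -0.01753    -0.01753    -0.01753
  Equil        0.7986      0.3223  4.6070e-04      0.5017
  solve Keq expr → x = -0.01753; check Q = 1.1680e-04
Then add 0.1245 M of M.
Step 2:
                    M           A           D           G
  Initial      0.9231      0.3223  4.6070e-04      0.5017
  Change  -3.0791e-04  1.5396e-04  1.5396e-04  1.5396e-04
  Equil        0.9228      0.3224  6.1465e-04      0.5018
  solve Keq expr → x = 1.5396e-04; check Q = 1.1680e-04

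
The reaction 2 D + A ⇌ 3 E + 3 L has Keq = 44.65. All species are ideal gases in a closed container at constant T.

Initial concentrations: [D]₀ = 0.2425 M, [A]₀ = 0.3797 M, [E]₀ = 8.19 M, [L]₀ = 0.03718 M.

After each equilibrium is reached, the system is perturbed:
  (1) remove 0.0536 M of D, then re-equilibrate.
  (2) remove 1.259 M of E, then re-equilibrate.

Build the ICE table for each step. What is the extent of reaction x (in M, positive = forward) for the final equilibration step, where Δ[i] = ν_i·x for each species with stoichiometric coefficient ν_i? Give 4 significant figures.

x = 0.003945 M

Q₀ = 1.264 vs Keq = 44.65 ⇒ Q<K, forward
Step 1:
                  D         A         E         L
  init       0.2425    0.3797      8.19   0.03718
  Δ        -0.04432  -0.02216   0.06648   0.06648
  eq         0.1982    0.3575     8.256    0.1037
  solve Keq expr → x = 0.02216; check Q = 44.65
Then remove 0.0536 M of D.
Step 2:
                  D         A         E         L
  init       0.1446    0.3575     8.256    0.1037
  Δ         0.01013  0.005066   -0.0152   -0.0152
  eq         0.1547    0.3626     8.241   0.08846
  solve Keq expr → x = -0.005066; check Q = 44.65
Then remove 1.259 M of E.
Step 3:
                  D         A         E         L
  init       0.1547    0.3626     6.982   0.08846
  Δ       -0.007889 -0.003945   0.01183   0.01183
  eq         0.1468    0.3587     6.994    0.1003
  solve Keq expr → x = 0.003945; check Q = 44.65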